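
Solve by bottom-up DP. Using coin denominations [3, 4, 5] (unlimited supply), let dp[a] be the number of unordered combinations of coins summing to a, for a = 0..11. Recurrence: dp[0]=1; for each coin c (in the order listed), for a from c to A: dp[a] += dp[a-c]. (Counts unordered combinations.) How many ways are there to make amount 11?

2

after  coin     0     1     2     3     4     5     6     7     8     9    10    11
          3     1     0     0     1     0     0     1     0     0     1     0     0
          4     1     0     0     1     1     0     1     1     1     1     1     1
          5     1     0     0     1     1     1     1     1     2     2     2     2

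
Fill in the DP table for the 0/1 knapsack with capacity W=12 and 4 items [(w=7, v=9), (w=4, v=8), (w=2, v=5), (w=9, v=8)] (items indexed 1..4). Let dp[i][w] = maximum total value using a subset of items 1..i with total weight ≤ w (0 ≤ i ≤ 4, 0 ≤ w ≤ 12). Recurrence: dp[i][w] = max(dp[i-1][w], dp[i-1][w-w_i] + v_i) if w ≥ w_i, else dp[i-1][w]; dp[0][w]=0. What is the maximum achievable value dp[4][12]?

i\w   0   1   2   3   4   5   6   7   8   9  10  11  12
  0   0   0   0   0   0   0   0   0   0   0   0   0   0
  1   0   0   0   0   0   0   0   9   9   9   9   9   9
  2   0   0   0   0   8   8   8   9   9   9   9  17  17
  3   0   0   5   5   8   8  13  13  13  14  14  17  17
  4   0   0   5   5   8   8  13  13  13  14  14  17  17

17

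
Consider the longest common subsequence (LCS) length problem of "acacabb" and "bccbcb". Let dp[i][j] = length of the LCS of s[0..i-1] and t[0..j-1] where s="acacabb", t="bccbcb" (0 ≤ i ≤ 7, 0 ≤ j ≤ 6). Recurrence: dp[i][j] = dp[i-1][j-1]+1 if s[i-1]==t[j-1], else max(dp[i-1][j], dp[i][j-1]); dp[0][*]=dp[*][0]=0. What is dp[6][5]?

   ''  b  c  c  b  c  b
''  0  0  0  0  0  0  0
 a  0  0  0  0  0  0  0
 c  0  0  1  1  1  1  1
 a  0  0  1  1  1  1  1
 c  0  0  1  2  2  2  2
 a  0  0  1  2  2  2  2
 b  0  1  1  2  3  3  3
 b  0  1  1  2  3  3  4

3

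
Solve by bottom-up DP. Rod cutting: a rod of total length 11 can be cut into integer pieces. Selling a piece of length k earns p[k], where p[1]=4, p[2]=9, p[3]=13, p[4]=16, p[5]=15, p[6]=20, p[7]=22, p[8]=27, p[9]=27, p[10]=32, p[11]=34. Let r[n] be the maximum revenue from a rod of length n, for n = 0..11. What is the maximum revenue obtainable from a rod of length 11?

   n    0    1    2    3    4    5    6    7    8    9   10   11
r[n]    0    4    9   13   18   22   27   31   36   40   45   49

49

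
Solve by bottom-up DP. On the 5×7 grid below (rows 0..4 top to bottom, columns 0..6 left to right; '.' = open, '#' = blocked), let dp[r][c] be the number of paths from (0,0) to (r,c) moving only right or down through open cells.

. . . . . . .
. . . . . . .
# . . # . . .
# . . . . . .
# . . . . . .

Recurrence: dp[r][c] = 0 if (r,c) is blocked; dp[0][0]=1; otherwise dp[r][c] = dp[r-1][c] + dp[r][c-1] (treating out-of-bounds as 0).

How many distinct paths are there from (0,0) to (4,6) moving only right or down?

r\c   0   1   2   3   4   5   6
  0   1   1   1   1   1   1   1
  1   1   2   3   4   5   6   7
  2   0   2   5   0   5  11  18
  3   0   2   7   7  12  23  41
  4   0   2   9  16  28  51  92

92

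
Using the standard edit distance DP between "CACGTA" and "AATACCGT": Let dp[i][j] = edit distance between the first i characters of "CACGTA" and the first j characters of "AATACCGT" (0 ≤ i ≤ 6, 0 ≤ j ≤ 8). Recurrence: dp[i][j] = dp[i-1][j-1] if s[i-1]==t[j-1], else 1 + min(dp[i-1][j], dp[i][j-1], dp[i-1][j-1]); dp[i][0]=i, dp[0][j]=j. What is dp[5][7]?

5

   ''  A  A  T  A  C  C  G  T
''  0  1  2  3  4  5  6  7  8
 C  1  1  2  3  4  4  5  6  7
 A  2  1  1  2  3  4  5  6  7
 C  3  2  2  2  3  3  4  5  6
 G  4  3  3  3  3  4  4  4  5
 T  5  4  4  3  4  4  5  5  4
 A  6  5  4  4  3  4  5  6  5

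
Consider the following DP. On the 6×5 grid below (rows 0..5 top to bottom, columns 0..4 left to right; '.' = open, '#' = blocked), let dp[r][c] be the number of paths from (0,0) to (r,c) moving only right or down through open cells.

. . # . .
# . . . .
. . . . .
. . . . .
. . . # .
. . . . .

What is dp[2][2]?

2

r\c   0   1   2   3   4
  0   1   1   0   0   0
  1   0   1   1   1   1
  2   0   1   2   3   4
  3   0   1   3   6  10
  4   0   1   4   0  10
  5   0   1   5   5  15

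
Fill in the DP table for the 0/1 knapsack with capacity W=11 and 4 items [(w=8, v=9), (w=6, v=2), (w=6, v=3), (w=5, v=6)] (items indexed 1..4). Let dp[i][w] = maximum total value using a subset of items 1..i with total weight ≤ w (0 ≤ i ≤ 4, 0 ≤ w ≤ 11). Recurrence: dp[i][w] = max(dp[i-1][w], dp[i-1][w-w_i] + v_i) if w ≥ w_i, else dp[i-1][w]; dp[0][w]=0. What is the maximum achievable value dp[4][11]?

9

i\w   0   1   2   3   4   5   6   7   8   9  10  11
  0   0   0   0   0   0   0   0   0   0   0   0   0
  1   0   0   0   0   0   0   0   0   9   9   9   9
  2   0   0   0   0   0   0   2   2   9   9   9   9
  3   0   0   0   0   0   0   3   3   9   9   9   9
  4   0   0   0   0   0   6   6   6   9   9   9   9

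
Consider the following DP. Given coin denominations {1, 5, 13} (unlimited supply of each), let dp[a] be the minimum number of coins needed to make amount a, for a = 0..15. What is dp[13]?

 a  0  1  2  3  4  5  6  7  8  9 10 11 12 13 14 15
dp  0  1  2  3  4  1  2  3  4  5  2  3  4  1  2  3

1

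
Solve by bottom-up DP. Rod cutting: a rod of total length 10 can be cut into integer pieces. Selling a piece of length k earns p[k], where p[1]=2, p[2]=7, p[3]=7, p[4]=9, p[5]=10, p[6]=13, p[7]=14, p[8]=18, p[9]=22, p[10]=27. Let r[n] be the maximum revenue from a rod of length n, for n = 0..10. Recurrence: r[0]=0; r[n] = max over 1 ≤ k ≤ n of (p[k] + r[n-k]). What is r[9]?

   n    0    1    2    3    4    5    6    7    8    9   10
r[n]    0    2    7    9   14   16   21   23   28   30   35

30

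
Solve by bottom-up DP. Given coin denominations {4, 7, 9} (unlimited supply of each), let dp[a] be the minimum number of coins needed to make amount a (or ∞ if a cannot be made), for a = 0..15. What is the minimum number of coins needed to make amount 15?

3

 a  0  1  2  3  4  5  6  7  8  9 10 11 12 13 14 15
dp  0  -  -  -  1  -  -  1  2  1  -  2  3  2  2  3
(- denotes ∞ / unreachable)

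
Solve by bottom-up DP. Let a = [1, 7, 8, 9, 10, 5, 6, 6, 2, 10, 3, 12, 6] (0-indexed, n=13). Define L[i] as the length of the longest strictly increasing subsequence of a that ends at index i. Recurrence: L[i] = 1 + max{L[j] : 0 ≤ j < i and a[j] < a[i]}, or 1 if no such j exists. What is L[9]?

   i    0    1    2    3    4    5    6    7    8    9   10   11   12
a[i]    1    7    8    9   10    5    6    6    2   10    3   12    6
L[i]    1    2    3    4    5    2    3    3    2    5    3    6    4

5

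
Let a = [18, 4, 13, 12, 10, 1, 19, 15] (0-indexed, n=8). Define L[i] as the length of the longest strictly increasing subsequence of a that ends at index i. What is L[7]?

3

   i    0    1    2    3    4    5    6    7
a[i]   18    4   13   12   10    1   19   15
L[i]    1    1    2    2    2    1    3    3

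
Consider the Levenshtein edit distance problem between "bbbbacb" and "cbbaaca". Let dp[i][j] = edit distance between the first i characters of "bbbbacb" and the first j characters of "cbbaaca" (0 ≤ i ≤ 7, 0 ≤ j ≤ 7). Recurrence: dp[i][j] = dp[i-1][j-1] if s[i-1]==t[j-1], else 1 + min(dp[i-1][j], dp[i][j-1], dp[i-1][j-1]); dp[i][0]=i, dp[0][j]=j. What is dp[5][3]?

3

   ''  c  b  b  a  a  c  a
''  0  1  2  3  4  5  6  7
 b  1  1  1  2  3  4  5  6
 b  2  2  1  1  2  3  4  5
 b  3  3  2  1  2  3  4  5
 b  4  4  3  2  2  3  4  5
 a  5  5  4  3  2  2  3  4
 c  6  5  5  4  3  3  2  3
 b  7  6  5  5  4  4  3  3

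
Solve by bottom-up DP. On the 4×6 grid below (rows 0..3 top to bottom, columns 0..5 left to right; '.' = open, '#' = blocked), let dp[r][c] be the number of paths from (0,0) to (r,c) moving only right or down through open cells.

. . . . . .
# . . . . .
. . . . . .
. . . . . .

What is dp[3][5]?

35

r\c   0   1   2   3   4   5
  0   1   1   1   1   1   1
  1   0   1   2   3   4   5
  2   0   1   3   6  10  15
  3   0   1   4  10  20  35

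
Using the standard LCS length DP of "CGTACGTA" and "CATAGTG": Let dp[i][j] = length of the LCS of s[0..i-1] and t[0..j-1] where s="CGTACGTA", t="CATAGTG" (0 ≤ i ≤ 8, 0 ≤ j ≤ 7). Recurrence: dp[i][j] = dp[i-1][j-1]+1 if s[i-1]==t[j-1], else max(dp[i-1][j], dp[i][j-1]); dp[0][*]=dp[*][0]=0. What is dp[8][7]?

   ''  C  A  T  A  G  T  G
''  0  0  0  0  0  0  0  0
 C  0  1  1  1  1  1  1  1
 G  0  1  1  1  1  2  2  2
 T  0  1  1  2  2  2  3  3
 A  0  1  2  2  3  3  3  3
 C  0  1  2  2  3  3  3  3
 G  0  1  2  2  3  4  4  4
 T  0  1  2  3  3  4  5  5
 A  0  1  2  3  4  4  5  5

5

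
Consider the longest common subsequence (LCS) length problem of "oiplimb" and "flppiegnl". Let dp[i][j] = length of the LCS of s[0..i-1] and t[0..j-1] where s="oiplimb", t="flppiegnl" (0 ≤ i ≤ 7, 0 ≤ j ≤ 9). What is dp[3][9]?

1

   ''  f  l  p  p  i  e  g  n  l
''  0  0  0  0  0  0  0  0  0  0
 o  0  0  0  0  0  0  0  0  0  0
 i  0  0  0  0  0  1  1  1  1  1
 p  0  0  0  1  1  1  1  1  1  1
 l  0  0  1  1  1  1  1  1  1  2
 i  0  0  1  1  1  2  2  2  2  2
 m  0  0  1  1  1  2  2  2  2  2
 b  0  0  1  1  1  2  2  2  2  2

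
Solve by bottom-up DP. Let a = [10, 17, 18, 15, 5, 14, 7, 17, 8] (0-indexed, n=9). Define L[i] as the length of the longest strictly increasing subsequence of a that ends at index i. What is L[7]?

   i    0    1    2    3    4    5    6    7    8
a[i]   10   17   18   15    5   14    7   17    8
L[i]    1    2    3    2    1    2    2    3    3

3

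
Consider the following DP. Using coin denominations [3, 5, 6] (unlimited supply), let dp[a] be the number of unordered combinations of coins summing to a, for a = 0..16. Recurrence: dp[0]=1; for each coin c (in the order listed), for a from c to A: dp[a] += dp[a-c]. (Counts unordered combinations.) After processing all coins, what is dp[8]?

after  coin     0     1     2     3     4     5     6     7     8     9    10    11    12    13    14    15    16
          3     1     0     0     1     0     0     1     0     0     1     0     0     1     0     0     1     0
          5     1     0     0     1     0     1     1     0     1     1     1     1     1     1     1     2     1
          6     1     0     0     1     0     1     2     0     1     2     1     2     3     1     2     4     2

1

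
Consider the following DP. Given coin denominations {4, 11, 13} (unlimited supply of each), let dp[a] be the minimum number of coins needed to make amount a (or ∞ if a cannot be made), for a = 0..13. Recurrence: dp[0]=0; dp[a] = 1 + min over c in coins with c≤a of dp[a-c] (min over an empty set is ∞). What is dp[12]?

 a  0  1  2  3  4  5  6  7  8  9 10 11 12 13
dp  0  -  -  -  1  -  -  -  2  -  -  1  3  1
(- denotes ∞ / unreachable)

3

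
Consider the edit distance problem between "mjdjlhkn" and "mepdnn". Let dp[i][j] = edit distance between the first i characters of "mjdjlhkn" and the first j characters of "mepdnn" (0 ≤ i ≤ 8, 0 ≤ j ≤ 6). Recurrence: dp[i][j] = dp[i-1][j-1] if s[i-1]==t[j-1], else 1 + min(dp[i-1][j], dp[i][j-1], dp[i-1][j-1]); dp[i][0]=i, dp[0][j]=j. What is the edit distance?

   ''  m  e  p  d  n  n
''  0  1  2  3  4  5  6
 m  1  0  1  2  3  4  5
 j  2  1  1  2  3  4  5
 d  3  2  2  2  2  3  4
 j  4  3  3  3  3  3  4
 l  5  4  4  4  4  4  4
 h  6  5  5  5  5  5  5
 k  7  6  6  6  6  6  6
 n  8  7  7  7  7  6  6

6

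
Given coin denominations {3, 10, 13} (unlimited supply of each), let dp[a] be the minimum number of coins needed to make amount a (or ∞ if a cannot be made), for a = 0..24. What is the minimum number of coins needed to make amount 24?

 a  0  1  2  3  4  5  6  7  8  9 10 11 12 13 14 15 16 17 18 19 20 21 22 23 24
dp  0  -  -  1  -  -  2  -  -  3  1  -  4  1  -  5  2  -  6  3  2  7  4  2  8
(- denotes ∞ / unreachable)

8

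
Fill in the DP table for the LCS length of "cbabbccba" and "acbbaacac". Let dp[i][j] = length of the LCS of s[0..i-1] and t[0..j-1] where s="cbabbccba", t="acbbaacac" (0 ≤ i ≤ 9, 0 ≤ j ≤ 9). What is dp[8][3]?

3

   ''  a  c  b  b  a  a  c  a  c
''  0  0  0  0  0  0  0  0  0  0
 c  0  0  1  1  1  1  1  1  1  1
 b  0  0  1  2  2  2  2  2  2  2
 a  0  1  1  2  2  3  3  3  3  3
 b  0  1  1  2  3  3  3  3  3  3
 b  0  1  1  2  3  3  3  3  3  3
 c  0  1  2  2  3  3  3  4  4  4
 c  0  1  2  2  3  3  3  4  4  5
 b  0  1  2  3  3  3  3  4  4  5
 a  0  1  2  3  3  4  4  4  5  5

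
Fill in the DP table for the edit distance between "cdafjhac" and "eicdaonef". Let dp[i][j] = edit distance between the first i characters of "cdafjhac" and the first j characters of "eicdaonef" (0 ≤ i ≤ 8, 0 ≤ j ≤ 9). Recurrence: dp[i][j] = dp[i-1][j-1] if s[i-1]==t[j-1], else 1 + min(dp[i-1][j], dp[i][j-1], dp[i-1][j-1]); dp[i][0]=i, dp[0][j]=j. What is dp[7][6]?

6

   ''  e  i  c  d  a  o  n  e  f
''  0  1  2  3  4  5  6  7  8  9
 c  1  1  2  2  3  4  5  6  7  8
 d  2  2  2  3  2  3  4  5  6  7
 a  3  3  3  3  3  2  3  4  5  6
 f  4  4  4  4  4  3  3  4  5  5
 j  5  5  5  5  5  4  4  4  5  6
 h  6  6  6  6  6  5  5  5  5  6
 a  7  7  7  7  7  6  6  6  6  6
 c  8  8  8  7  8  7  7  7  7  7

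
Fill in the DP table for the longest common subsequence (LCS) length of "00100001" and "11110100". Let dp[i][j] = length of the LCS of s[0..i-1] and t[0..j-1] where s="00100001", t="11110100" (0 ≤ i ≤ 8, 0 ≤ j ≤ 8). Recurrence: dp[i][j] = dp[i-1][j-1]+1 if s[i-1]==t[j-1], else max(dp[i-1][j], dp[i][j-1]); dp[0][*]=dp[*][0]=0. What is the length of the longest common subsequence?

4

   ''  1  1  1  1  0  1  0  0
''  0  0  0  0  0  0  0  0  0
 0  0  0  0  0  0  1  1  1  1
 0  0  0  0  0  0  1  1  2  2
 1  0  1  1  1  1  1  2  2  2
 0  0  1  1  1  1  2  2  3  3
 0  0  1  1  1  1  2  2  3  4
 0  0  1  1  1  1  2  2  3  4
 0  0  1  1  1  1  2  2  3  4
 1  0  1  2  2  2  2  3  3  4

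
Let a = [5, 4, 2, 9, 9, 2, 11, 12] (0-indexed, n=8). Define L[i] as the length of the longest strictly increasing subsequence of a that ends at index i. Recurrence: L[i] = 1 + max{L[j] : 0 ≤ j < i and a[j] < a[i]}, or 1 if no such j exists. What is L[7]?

4

   i    0    1    2    3    4    5    6    7
a[i]    5    4    2    9    9    2   11   12
L[i]    1    1    1    2    2    1    3    4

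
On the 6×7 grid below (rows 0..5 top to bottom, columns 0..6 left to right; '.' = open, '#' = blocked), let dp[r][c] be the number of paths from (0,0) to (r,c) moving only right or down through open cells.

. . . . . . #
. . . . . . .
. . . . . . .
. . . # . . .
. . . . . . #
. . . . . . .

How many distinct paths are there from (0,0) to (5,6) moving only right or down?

r\c   0   1   2   3   4   5   6
  0   1   1   1   1   1   1   0
  1   1   2   3   4   5   6   6
  2   1   3   6  10  15  21  27
  3   1   4  10   0  15  36  63
  4   1   5  15  15  30  66   0
  5   1   6  21  36  66 132 132

132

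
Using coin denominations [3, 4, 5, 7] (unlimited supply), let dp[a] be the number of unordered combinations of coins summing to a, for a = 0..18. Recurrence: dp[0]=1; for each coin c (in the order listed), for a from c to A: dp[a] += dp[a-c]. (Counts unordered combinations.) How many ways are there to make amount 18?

8

after  coin     0     1     2     3     4     5     6     7     8     9    10    11    12    13    14    15    16    17    18
          3     1     0     0     1     0     0     1     0     0     1     0     0     1     0     0     1     0     0     1
          4     1     0     0     1     1     0     1     1     1     1     1     1     2     1     1     2     2     1     2
          5     1     0     0     1     1     1     1     1     2     2     2     2     3     3     3     4     4     4     5
          7     1     0     0     1     1     1     1     2     2     2     3     3     4     4     5     6     6     7     8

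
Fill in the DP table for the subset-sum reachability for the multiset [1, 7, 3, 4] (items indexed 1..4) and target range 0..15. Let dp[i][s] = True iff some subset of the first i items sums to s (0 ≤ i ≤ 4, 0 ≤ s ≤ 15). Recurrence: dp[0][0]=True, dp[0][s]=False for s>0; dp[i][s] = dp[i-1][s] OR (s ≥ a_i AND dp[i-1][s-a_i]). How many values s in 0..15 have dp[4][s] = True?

12

i\s   0   1   2   3   4   5   6   7   8   9  10  11  12  13  14  15
  0   T   F   F   F   F   F   F   F   F   F   F   F   F   F   F   F
  1   T   T   F   F   F   F   F   F   F   F   F   F   F   F   F   F
  2   T   T   F   F   F   F   F   T   T   F   F   F   F   F   F   F
  3   T   T   F   T   T   F   F   T   T   F   T   T   F   F   F   F
  4   T   T   F   T   T   T   F   T   T   F   T   T   T   F   T   T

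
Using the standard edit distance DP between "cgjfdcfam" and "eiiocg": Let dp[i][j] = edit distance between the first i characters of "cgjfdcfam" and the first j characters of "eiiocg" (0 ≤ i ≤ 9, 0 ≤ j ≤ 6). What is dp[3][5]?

5

   ''  e  i  i  o  c  g
''  0  1  2  3  4  5  6
 c  1  1  2  3  4  4  5
 g  2  2  2  3  4  5  4
 j  3  3  3  3  4  5  5
 f  4  4  4  4  4  5  6
 d  5  5  5  5  5  5  6
 c  6  6  6  6  6  5  6
 f  7  7  7  7  7  6  6
 a  8  8  8  8  8  7  7
 m  9  9  9  9  9  8  8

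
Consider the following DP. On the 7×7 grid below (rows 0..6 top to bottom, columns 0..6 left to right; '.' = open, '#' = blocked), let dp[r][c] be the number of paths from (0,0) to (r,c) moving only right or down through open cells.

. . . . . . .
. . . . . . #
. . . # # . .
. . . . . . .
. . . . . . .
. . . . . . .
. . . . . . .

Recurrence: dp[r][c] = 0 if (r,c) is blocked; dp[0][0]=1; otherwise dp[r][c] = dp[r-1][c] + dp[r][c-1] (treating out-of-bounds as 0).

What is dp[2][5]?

r\c   0   1   2   3   4   5   6
  0   1   1   1   1   1   1   1
  1   1   2   3   4   5   6   0
  2   1   3   6   0   0   6   6
  3   1   4  10  10  10  16  22
  4   1   5  15  25  35  51  73
  5   1   6  21  46  81 132 205
  6   1   7  28  74 155 287 492

6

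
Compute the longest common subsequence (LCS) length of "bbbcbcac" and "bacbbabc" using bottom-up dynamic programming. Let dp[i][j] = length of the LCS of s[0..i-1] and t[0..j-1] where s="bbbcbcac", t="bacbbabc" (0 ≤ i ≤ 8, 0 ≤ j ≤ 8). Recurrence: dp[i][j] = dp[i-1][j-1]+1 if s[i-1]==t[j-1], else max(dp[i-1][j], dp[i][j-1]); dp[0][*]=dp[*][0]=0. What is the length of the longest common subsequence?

   ''  b  a  c  b  b  a  b  c
''  0  0  0  0  0  0  0  0  0
 b  0  1  1  1  1  1  1  1  1
 b  0  1  1  1  2  2  2  2  2
 b  0  1  1  1  2  3  3  3  3
 c  0  1  1  2  2  3  3  3  4
 b  0  1  1  2  3  3  3  4  4
 c  0  1  1  2  3  3  3  4  5
 a  0  1  2  2  3  3  4  4  5
 c  0  1  2  3  3  3  4  4  5

5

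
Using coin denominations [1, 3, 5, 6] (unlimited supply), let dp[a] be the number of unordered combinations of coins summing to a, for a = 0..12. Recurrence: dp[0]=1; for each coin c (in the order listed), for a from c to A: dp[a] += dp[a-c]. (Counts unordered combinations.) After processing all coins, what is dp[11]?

11

after  coin     0     1     2     3     4     5     6     7     8     9    10    11    12
          1     1     1     1     1     1     1     1     1     1     1     1     1     1
          3     1     1     1     2     2     2     3     3     3     4     4     4     5
          5     1     1     1     2     2     3     4     4     5     6     7     8     9
          6     1     1     1     2     2     3     5     5     6     8     9    11    14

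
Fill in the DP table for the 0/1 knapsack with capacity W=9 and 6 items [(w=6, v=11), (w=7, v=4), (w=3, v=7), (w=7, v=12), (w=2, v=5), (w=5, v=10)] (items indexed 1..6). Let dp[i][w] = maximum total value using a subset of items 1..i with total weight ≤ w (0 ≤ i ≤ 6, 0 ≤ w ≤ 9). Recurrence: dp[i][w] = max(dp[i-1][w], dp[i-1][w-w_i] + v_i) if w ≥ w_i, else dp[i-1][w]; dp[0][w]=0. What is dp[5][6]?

12

i\w   0   1   2   3   4   5   6   7   8   9
  0   0   0   0   0   0   0   0   0   0   0
  1   0   0   0   0   0   0  11  11  11  11
  2   0   0   0   0   0   0  11  11  11  11
  3   0   0   0   7   7   7  11  11  11  18
  4   0   0   0   7   7   7  11  12  12  18
  5   0   0   5   7   7  12  12  12  16  18
  6   0   0   5   7   7  12  12  15  17  18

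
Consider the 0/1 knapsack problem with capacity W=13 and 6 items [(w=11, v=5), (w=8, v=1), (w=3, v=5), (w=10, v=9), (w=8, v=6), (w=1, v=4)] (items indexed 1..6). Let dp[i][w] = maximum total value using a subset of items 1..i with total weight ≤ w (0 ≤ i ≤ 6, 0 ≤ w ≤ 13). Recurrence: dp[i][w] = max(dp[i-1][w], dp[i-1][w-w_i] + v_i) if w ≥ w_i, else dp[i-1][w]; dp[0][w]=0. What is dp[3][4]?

i\w   0   1   2   3   4   5   6   7   8   9  10  11  12  13
  0   0   0   0   0   0   0   0   0   0   0   0   0   0   0
  1   0   0   0   0   0   0   0   0   0   0   0   5   5   5
  2   0   0   0   0   0   0   0   0   1   1   1   5   5   5
  3   0   0   0   5   5   5   5   5   5   5   5   6   6   6
  4   0   0   0   5   5   5   5   5   5   5   9   9   9  14
  5   0   0   0   5   5   5   5   5   6   6   9  11  11  14
  6   0   4   4   5   9   9   9   9   9  10  10  13  15  15

5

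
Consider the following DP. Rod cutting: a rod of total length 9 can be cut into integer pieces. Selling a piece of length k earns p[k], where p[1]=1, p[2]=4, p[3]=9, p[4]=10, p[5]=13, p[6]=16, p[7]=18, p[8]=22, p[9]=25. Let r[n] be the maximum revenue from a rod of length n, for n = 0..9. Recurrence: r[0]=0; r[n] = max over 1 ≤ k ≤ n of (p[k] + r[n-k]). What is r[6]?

   n    0    1    2    3    4    5    6    7    8    9
r[n]    0    1    4    9   10   13   18   19   22   27

18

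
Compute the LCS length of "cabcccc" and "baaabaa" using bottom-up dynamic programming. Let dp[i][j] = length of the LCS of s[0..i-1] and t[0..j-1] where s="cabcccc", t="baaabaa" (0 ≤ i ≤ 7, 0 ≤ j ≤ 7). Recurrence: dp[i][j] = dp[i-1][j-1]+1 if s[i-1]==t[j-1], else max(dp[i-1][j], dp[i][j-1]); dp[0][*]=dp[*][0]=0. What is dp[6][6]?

   ''  b  a  a  a  b  a  a
''  0  0  0  0  0  0  0  0
 c  0  0  0  0  0  0  0  0
 a  0  0  1  1  1  1  1  1
 b  0  1  1  1  1  2  2  2
 c  0  1  1  1  1  2  2  2
 c  0  1  1  1  1  2  2  2
 c  0  1  1  1  1  2  2  2
 c  0  1  1  1  1  2  2  2

2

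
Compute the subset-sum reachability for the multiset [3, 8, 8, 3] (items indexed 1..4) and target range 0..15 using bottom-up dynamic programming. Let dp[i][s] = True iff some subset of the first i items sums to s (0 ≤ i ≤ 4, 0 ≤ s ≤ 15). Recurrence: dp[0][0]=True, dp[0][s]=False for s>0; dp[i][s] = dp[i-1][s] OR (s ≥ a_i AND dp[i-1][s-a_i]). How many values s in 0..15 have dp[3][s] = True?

4

i\s   0   1   2   3   4   5   6   7   8   9  10  11  12  13  14  15
  0   T   F   F   F   F   F   F   F   F   F   F   F   F   F   F   F
  1   T   F   F   T   F   F   F   F   F   F   F   F   F   F   F   F
  2   T   F   F   T   F   F   F   F   T   F   F   T   F   F   F   F
  3   T   F   F   T   F   F   F   F   T   F   F   T   F   F   F   F
  4   T   F   F   T   F   F   T   F   T   F   F   T   F   F   T   F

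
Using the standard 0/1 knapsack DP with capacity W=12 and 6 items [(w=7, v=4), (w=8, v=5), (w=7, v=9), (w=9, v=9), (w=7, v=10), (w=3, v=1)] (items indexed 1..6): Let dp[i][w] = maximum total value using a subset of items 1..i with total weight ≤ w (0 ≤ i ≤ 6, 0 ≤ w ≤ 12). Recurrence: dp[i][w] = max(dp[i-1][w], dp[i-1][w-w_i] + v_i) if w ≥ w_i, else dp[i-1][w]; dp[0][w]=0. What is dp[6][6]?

i\w   0   1   2   3   4   5   6   7   8   9  10  11  12
  0   0   0   0   0   0   0   0   0   0   0   0   0   0
  1   0   0   0   0   0   0   0   4   4   4   4   4   4
  2   0   0   0   0   0   0   0   4   5   5   5   5   5
  3   0   0   0   0   0   0   0   9   9   9   9   9   9
  4   0   0   0   0   0   0   0   9   9   9   9   9   9
  5   0   0   0   0   0   0   0  10  10  10  10  10  10
  6   0   0   0   1   1   1   1  10  10  10  11  11  11

1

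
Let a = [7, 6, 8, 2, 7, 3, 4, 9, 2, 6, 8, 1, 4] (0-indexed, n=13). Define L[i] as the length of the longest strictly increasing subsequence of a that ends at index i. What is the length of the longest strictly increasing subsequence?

   i    0    1    2    3    4    5    6    7    8    9   10   11   12
a[i]    7    6    8    2    7    3    4    9    2    6    8    1    4
L[i]    1    1    2    1    2    2    3    4    1    4    5    1    3

5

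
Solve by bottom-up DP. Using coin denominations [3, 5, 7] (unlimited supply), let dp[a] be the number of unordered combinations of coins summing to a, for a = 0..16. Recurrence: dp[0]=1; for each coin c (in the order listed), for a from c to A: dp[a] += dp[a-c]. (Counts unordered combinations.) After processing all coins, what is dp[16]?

2

after  coin     0     1     2     3     4     5     6     7     8     9    10    11    12    13    14    15    16
          3     1     0     0     1     0     0     1     0     0     1     0     0     1     0     0     1     0
          5     1     0     0     1     0     1     1     0     1     1     1     1     1     1     1     2     1
          7     1     0     0     1     0     1     1     1     1     1     2     1     2     2     2     3     2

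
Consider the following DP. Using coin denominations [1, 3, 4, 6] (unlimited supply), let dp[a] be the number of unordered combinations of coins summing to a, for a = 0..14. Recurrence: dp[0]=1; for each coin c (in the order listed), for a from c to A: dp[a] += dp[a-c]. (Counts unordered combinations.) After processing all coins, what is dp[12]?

16

after  coin     0     1     2     3     4     5     6     7     8     9    10    11    12    13    14
          1     1     1     1     1     1     1     1     1     1     1     1     1     1     1     1
          3     1     1     1     2     2     2     3     3     3     4     4     4     5     5     5
          4     1     1     1     2     3     3     4     5     6     7     8     9    11    12    13
          6     1     1     1     2     3     3     5     6     7     9    11    12    16    18    20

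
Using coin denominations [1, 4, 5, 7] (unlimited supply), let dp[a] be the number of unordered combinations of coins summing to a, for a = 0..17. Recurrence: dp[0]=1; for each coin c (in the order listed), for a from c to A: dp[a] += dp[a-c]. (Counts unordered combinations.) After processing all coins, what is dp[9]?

after  coin     0     1     2     3     4     5     6     7     8     9    10    11    12    13    14    15    16    17
          1     1     1     1     1     1     1     1     1     1     1     1     1     1     1     1     1     1     1
          4     1     1     1     1     2     2     2     2     3     3     3     3     4     4     4     4     5     5
          5     1     1     1     1     2     3     3     3     4     5     6     6     7     8     9    10    11    12
          7     1     1     1     1     2     3     3     4     5     6     7     8    10    11    13    15    17    19

6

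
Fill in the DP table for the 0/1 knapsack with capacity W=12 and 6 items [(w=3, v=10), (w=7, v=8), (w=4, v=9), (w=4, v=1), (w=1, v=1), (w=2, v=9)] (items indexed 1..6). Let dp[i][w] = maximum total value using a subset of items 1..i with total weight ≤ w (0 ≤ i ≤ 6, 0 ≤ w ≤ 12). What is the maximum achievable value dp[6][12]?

29

i\w   0   1   2   3   4   5   6   7   8   9  10  11  12
  0   0   0   0   0   0   0   0   0   0   0   0   0   0
  1   0   0   0  10  10  10  10  10  10  10  10  10  10
  2   0   0   0  10  10  10  10  10  10  10  18  18  18
  3   0   0   0  10  10  10  10  19  19  19  19  19  19
  4   0   0   0  10  10  10  10  19  19  19  19  20  20
  5   0   1   1  10  11  11  11  19  20  20  20  20  21
  6   0   1   9  10  11  19  20  20  20  28  29  29  29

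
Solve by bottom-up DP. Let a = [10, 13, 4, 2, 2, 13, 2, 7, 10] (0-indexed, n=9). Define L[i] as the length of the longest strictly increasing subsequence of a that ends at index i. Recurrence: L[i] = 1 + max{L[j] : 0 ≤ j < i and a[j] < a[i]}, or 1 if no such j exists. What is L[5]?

   i    0    1    2    3    4    5    6    7    8
a[i]   10   13    4    2    2   13    2    7   10
L[i]    1    2    1    1    1    2    1    2    3

2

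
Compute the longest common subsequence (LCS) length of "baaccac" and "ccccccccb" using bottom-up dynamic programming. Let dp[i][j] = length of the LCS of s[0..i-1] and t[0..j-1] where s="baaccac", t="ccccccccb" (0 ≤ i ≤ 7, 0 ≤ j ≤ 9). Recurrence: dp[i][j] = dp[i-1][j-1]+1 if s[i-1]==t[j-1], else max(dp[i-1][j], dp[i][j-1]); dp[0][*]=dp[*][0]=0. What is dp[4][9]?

1

   ''  c  c  c  c  c  c  c  c  b
''  0  0  0  0  0  0  0  0  0  0
 b  0  0  0  0  0  0  0  0  0  1
 a  0  0  0  0  0  0  0  0  0  1
 a  0  0  0  0  0  0  0  0  0  1
 c  0  1  1  1  1  1  1  1  1  1
 c  0  1  2  2  2  2  2  2  2  2
 a  0  1  2  2  2  2  2  2  2  2
 c  0  1  2  3  3  3  3  3  3  3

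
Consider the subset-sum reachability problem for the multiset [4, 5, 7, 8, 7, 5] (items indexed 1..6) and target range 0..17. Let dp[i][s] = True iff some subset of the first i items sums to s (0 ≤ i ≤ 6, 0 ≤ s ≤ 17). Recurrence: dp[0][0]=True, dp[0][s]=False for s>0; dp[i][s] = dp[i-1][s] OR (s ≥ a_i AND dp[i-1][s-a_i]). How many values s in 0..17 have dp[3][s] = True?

i\s   0   1   2   3   4   5   6   7   8   9  10  11  12  13  14  15  16  17
  0   T   F   F   F   F   F   F   F   F   F   F   F   F   F   F   F   F   F
  1   T   F   F   F   T   F   F   F   F   F   F   F   F   F   F   F   F   F
  2   T   F   F   F   T   T   F   F   F   T   F   F   F   F   F   F   F   F
  3   T   F   F   F   T   T   F   T   F   T   F   T   T   F   F   F   T   F
  4   T   F   F   F   T   T   F   T   T   T   F   T   T   T   F   T   T   T
  5   T   F   F   F   T   T   F   T   T   T   F   T   T   T   T   T   T   T
  6   T   F   F   F   T   T   F   T   T   T   T   T   T   T   T   T   T   T

8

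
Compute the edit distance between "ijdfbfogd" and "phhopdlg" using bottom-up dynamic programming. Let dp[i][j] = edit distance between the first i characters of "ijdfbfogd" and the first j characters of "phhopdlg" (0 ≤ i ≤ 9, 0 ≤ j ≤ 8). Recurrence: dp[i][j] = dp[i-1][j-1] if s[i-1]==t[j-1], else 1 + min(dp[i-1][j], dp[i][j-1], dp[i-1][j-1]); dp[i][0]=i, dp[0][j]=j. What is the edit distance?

8

   ''  p  h  h  o  p  d  l  g
''  0  1  2  3  4  5  6  7  8
 i  1  1  2  3  4  5  6  7  8
 j  2  2  2  3  4  5  6  7  8
 d  3  3  3  3  4  5  5  6  7
 f  4  4  4  4  4  5  6  6  7
 b  5  5  5  5  5  5  6  7  7
 f  6  6  6  6  6  6  6  7  8
 o  7  7  7  7  6  7  7  7  8
 g  8  8  8  8  7  7  8  8  7
 d  9  9  9  9  8  8  7  8  8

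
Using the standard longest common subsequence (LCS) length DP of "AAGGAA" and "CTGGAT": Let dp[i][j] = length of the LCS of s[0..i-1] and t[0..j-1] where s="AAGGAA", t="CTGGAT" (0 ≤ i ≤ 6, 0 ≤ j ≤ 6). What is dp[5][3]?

   ''  C  T  G  G  A  T
''  0  0  0  0  0  0  0
 A  0  0  0  0  0  1  1
 A  0  0  0  0  0  1  1
 G  0  0  0  1  1  1  1
 G  0  0  0  1  2  2  2
 A  0  0  0  1  2  3  3
 A  0  0  0  1  2  3  3

1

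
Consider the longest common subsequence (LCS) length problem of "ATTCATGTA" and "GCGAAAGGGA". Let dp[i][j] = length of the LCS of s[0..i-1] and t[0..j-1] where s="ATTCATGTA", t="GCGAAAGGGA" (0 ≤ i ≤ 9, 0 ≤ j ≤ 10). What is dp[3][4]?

1

   ''  G  C  G  A  A  A  G  G  G  A
''  0  0  0  0  0  0  0  0  0  0  0
 A  0  0  0  0  1  1  1  1  1  1  1
 T  0  0  0  0  1  1  1  1  1  1  1
 T  0  0  0  0  1  1  1  1  1  1  1
 C  0  0  1  1  1  1  1  1  1  1  1
 A  0  0  1  1  2  2  2  2  2  2  2
 T  0  0  1  1  2  2  2  2  2  2  2
 G  0  1  1  2  2  2  2  3  3  3  3
 T  0  1  1  2  2  2  2  3  3  3  3
 A  0  1  1  2  3  3  3  3  3  3  4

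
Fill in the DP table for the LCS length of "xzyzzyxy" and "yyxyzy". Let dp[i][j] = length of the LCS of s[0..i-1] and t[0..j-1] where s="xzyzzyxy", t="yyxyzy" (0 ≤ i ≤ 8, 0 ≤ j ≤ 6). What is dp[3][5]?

   ''  y  y  x  y  z  y
''  0  0  0  0  0  0  0
 x  0  0  0  1  1  1  1
 z  0  0  0  1  1  2  2
 y  0  1  1  1  2  2  3
 z  0  1  1  1  2  3  3
 z  0  1  1  1  2  3  3
 y  0  1  2  2  2  3  4
 x  0  1  2  3  3  3  4
 y  0  1  2  3  4  4  4

2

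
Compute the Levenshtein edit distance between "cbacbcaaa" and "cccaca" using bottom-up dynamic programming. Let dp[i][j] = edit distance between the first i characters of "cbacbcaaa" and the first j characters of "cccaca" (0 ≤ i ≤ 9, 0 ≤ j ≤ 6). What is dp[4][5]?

2

   ''  c  c  c  a  c  a
''  0  1  2  3  4  5  6
 c  1  0  1  2  3  4  5
 b  2  1  1  2  3  4  5
 a  3  2  2  2  2  3  4
 c  4  3  2  2  3  2  3
 b  5  4  3  3  3  3  3
 c  6  5  4  3  4  3  4
 a  7  6  5  4  3  4  3
 a  8  7  6  5  4  4  4
 a  9  8  7  6  5  5  4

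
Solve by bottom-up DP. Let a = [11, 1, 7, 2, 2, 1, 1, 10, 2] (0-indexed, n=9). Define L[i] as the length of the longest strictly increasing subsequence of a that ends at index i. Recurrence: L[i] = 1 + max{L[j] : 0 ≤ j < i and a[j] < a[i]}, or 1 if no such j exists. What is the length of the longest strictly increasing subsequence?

   i    0    1    2    3    4    5    6    7    8
a[i]   11    1    7    2    2    1    1   10    2
L[i]    1    1    2    2    2    1    1    3    2

3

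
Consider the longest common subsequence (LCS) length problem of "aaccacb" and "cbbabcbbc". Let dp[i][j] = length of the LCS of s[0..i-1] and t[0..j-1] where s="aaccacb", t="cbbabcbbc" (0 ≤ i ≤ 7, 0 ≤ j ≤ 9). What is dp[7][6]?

   ''  c  b  b  a  b  c  b  b  c
''  0  0  0  0  0  0  0  0  0  0
 a  0  0  0  0  1  1  1  1  1  1
 a  0  0  0  0  1  1  1  1  1  1
 c  0  1  1  1  1  1  2  2  2  2
 c  0  1  1  1  1  1  2  2  2  3
 a  0  1  1  1  2  2  2  2  2  3
 c  0  1  1  1  2  2  3  3  3  3
 b  0  1  2  2  2  3  3  4  4  4

3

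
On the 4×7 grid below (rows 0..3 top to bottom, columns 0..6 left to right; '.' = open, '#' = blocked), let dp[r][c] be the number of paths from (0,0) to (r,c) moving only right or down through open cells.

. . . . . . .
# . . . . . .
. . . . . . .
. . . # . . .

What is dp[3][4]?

r\c   0   1   2   3   4   5   6
  0   1   1   1   1   1   1   1
  1   0   1   2   3   4   5   6
  2   0   1   3   6  10  15  21
  3   0   1   4   0  10  25  46

10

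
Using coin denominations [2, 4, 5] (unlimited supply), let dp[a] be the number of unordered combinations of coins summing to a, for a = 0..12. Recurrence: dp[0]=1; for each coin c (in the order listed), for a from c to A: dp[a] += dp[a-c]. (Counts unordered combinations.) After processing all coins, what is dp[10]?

after  coin     0     1     2     3     4     5     6     7     8     9    10    11    12
          2     1     0     1     0     1     0     1     0     1     0     1     0     1
          4     1     0     1     0     2     0     2     0     3     0     3     0     4
          5     1     0     1     0     2     1     2     1     3     2     4     2     5

4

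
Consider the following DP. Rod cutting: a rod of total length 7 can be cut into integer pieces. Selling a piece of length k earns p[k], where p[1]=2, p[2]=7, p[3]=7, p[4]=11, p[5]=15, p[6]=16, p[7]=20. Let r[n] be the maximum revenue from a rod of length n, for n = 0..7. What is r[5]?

16

   n    0    1    2    3    4    5    6    7
r[n]    0    2    7    9   14   16   21   23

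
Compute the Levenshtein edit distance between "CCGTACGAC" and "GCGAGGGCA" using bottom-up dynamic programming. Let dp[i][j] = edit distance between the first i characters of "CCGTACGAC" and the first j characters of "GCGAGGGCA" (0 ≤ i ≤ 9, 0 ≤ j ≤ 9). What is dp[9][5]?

5

   ''  G  C  G  A  G  G  G  C  A
''  0  1  2  3  4  5  6  7  8  9
 C  1  1  1  2  3  4  5  6  7  8
 C  2  2  1  2  3  4  5  6  6  7
 G  3  2  2  1  2  3  4  5  6  7
 T  4  3  3  2  2  3  4  5  6  7
 A  5  4  4  3  2  3  4  5  6  6
 C  6  5  4  4  3  3  4  5  5  6
 G  7  6  5  4  4  3  3  4  5  6
 A  8  7  6  5  4  4  4  4  5  5
 C  9  8  7  6  5  5  5  5  4  5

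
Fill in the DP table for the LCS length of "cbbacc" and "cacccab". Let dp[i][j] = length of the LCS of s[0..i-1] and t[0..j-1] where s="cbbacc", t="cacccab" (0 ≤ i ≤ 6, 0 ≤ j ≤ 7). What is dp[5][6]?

   ''  c  a  c  c  c  a  b
''  0  0  0  0  0  0  0  0
 c  0  1  1  1  1  1  1  1
 b  0  1  1  1  1  1  1  2
 b  0  1  1  1  1  1  1  2
 a  0  1  2  2  2  2  2  2
 c  0  1  2  3  3  3  3  3
 c  0  1  2  3  4  4  4  4

3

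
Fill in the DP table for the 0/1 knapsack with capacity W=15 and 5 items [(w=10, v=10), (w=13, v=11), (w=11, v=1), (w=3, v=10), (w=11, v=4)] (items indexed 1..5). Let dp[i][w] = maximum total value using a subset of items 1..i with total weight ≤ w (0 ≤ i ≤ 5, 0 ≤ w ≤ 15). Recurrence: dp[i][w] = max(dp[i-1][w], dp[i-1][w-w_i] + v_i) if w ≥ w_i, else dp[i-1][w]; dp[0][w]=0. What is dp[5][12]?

i\w   0   1   2   3   4   5   6   7   8   9  10  11  12  13  14  15
  0   0   0   0   0   0   0   0   0   0   0   0   0   0   0   0   0
  1   0   0   0   0   0   0   0   0   0   0  10  10  10  10  10  10
  2   0   0   0   0   0   0   0   0   0   0  10  10  10  11  11  11
  3   0   0   0   0   0   0   0   0   0   0  10  10  10  11  11  11
  4   0   0   0  10  10  10  10  10  10  10  10  10  10  20  20  20
  5   0   0   0  10  10  10  10  10  10  10  10  10  10  20  20  20

10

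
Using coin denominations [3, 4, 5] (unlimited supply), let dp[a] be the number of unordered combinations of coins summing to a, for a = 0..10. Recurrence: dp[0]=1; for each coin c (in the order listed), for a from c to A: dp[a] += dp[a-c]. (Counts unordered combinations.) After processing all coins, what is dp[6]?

1

after  coin     0     1     2     3     4     5     6     7     8     9    10
          3     1     0     0     1     0     0     1     0     0     1     0
          4     1     0     0     1     1     0     1     1     1     1     1
          5     1     0     0     1     1     1     1     1     2     2     2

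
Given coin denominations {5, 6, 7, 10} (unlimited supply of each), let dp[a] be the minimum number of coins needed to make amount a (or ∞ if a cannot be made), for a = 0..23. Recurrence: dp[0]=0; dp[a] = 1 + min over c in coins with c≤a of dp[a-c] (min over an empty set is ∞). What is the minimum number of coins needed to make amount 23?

3

 a  0  1  2  3  4  5  6  7  8  9 10 11 12 13 14 15 16 17 18 19 20 21 22 23
dp  0  -  -  -  -  1  1  1  -  -  1  2  2  2  2  2  2  2  3  3  2  3  3  3
(- denotes ∞ / unreachable)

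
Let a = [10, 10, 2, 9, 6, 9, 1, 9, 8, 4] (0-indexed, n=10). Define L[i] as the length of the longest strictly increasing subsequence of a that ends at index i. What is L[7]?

3

   i    0    1    2    3    4    5    6    7    8    9
a[i]   10   10    2    9    6    9    1    9    8    4
L[i]    1    1    1    2    2    3    1    3    3    2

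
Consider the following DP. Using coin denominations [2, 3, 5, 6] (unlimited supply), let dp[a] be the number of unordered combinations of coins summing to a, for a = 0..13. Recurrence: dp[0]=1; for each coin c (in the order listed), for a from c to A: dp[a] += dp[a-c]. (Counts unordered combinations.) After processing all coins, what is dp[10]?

5

after  coin     0     1     2     3     4     5     6     7     8     9    10    11    12    13
          2     1     0     1     0     1     0     1     0     1     0     1     0     1     0
          3     1     0     1     1     1     1     2     1     2     2     2     2     3     2
          5     1     0     1     1     1     2     2     2     3     3     4     4     5     5
          6     1     0     1     1     1     2     3     2     4     4     5     6     8     7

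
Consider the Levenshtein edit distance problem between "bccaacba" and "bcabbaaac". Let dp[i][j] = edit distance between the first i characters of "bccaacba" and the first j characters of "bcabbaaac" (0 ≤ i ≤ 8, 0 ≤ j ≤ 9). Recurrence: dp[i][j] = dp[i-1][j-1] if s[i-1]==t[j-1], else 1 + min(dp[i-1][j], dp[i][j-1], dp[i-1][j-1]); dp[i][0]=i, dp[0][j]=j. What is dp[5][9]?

5

   ''  b  c  a  b  b  a  a  a  c
''  0  1  2  3  4  5  6  7  8  9
 b  1  0  1  2  3  4  5  6  7  8
 c  2  1  0  1  2  3  4  5  6  7
 c  3  2  1  1  2  3  4  5  6  6
 a  4  3  2  1  2  3  3  4  5  6
 a  5  4  3  2  2  3  3  3  4  5
 c  6  5  4  3  3  3  4  4  4  4
 b  7  6  5  4  3  3  4  5  5  5
 a  8  7  6  5  4  4  3  4  5  6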